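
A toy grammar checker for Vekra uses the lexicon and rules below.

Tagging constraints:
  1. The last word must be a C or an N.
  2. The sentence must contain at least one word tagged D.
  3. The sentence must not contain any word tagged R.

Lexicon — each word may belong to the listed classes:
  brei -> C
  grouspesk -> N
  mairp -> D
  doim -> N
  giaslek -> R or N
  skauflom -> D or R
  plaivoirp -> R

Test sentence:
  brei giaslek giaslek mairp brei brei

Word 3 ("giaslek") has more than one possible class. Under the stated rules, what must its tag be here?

Candidates per position — 1:brei {C}; 2:giaslek {R,N}; 3:giaslek {R,N}; 4:mairp {D}; 5:brei {C}; 6:brei {C}.
Position 2: R is ruled out by rule 3; that leaves N.
Position 3: R is ruled out by rule 3; that leaves N.
So the tagging must be: C N N D C C.
Rule-by-rule: rule 1 ✓; rule 2 ✓; rule 3 ✓.

N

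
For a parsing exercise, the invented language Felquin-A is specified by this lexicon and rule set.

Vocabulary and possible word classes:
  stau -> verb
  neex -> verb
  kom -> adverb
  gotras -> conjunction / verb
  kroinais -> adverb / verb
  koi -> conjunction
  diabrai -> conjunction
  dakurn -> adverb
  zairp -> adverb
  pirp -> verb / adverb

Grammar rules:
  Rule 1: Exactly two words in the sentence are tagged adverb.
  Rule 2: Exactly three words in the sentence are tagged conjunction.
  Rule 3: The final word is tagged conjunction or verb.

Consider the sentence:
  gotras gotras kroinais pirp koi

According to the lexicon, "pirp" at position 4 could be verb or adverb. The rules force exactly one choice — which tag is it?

adverb

Candidates per position — 1:gotras {conjunction,verb}; 2:gotras {conjunction,verb}; 3:kroinais {adverb,verb}; 4:pirp {verb,adverb}; 5:koi {conjunction}.
If word 1 were verb, no tagging could satisfy rule 2; so word 1 is conjunction.
If word 2 were verb, no tagging could satisfy rule 2; so word 2 is conjunction.
If word 3 were verb, no tagging could satisfy rule 1; so word 3 is adverb.
If word 4 were verb, no tagging could satisfy rule 1; so word 4 is adverb.
That leaves exactly one tagging: conjunction conjunction adverb adverb conjunction.
Verifying each rule — rule 1 ✓; rule 2 ✓; rule 3 ✓.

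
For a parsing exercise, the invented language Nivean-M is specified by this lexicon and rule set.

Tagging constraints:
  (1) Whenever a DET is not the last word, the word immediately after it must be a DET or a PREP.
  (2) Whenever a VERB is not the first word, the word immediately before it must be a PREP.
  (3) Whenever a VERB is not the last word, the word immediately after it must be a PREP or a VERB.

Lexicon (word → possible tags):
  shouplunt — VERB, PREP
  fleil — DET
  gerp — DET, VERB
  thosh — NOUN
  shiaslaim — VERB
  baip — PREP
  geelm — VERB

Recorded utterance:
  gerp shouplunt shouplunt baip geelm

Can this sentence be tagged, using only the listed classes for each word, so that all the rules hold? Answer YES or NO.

Candidates per position — 1:gerp {DET,VERB}; 2:shouplunt {VERB,PREP}; 3:shouplunt {VERB,PREP}; 4:baip {PREP}; 5:geelm {VERB}.
One satisfying assignment: DET PREP PREP PREP VERB.
Checking: rule 1 satisfied; rule 2 satisfied; rule 3 satisfied.

YES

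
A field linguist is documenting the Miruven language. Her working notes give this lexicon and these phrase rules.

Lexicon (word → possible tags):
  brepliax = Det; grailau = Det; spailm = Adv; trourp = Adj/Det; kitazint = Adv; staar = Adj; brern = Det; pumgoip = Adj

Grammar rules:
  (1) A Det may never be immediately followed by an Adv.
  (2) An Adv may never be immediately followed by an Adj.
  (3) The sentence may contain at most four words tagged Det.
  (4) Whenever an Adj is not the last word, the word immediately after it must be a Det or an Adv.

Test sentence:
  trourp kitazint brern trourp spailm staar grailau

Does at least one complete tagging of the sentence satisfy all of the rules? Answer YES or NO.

Candidates per position — 1:trourp {Adj,Det}; 2:kitazint {Adv}; 3:brern {Det}; 4:trourp {Adj,Det}; 5:spailm {Adv}; 6:staar {Adj}; 7:grailau {Det}.
Rule 2 cannot be satisfied by any choice of tags from the lexicon.
So there is no consistent tagging.

NO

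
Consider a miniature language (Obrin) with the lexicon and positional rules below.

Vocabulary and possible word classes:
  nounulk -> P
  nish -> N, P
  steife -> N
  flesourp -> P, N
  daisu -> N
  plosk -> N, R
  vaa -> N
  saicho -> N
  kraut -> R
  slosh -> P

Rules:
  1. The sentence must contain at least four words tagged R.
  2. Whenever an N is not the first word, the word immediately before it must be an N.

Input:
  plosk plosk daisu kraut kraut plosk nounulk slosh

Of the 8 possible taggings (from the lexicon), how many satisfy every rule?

Candidates per position — 1:plosk {N,R}; 2:plosk {N,R}; 3:daisu {N}; 4:kraut {R}; 5:kraut {R}; 6:plosk {N,R}; 7:nounulk {P}; 8:slosh {P}.
There are 8 candidate sequences in total.
Every candidate sequence violates at least one rule; no consistent tagging exists.
Count = 0.

0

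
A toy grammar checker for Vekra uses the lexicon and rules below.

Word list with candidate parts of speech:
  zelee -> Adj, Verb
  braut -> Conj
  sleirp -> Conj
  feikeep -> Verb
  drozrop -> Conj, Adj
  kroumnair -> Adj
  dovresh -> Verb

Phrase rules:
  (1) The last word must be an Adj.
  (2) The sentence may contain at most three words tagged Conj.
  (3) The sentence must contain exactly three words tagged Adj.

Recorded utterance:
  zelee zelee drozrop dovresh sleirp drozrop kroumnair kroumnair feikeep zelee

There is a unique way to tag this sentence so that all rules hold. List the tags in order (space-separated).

Verb Verb Conj Verb Conj Conj Adj Adj Verb Adj

Candidates per position — 1:zelee {Adj,Verb}; 2:zelee {Adj,Verb}; 3:drozrop {Conj,Adj}; 4:dovresh {Verb}; 5:sleirp {Conj}; 6:drozrop {Conj,Adj}; 7:kroumnair {Adj}; 8:kroumnair {Adj}; 9:feikeep {Verb}; 10:zelee {Adj,Verb}.
Position 10: tagging it Verb would leave rule 1 unsatisfiable, so it must be Adj.
Position 1: tagging it Adj would leave rule 3 unsatisfiable, so it must be Verb.
Position 2: tagging it Adj would leave rule 3 unsatisfiable, so it must be Verb.
Position 3: tagging it Adj would leave rule 3 unsatisfiable, so it must be Conj.
Position 6: tagging it Adj would leave rule 3 unsatisfiable, so it must be Conj.
The unique satisfying tagging is: Verb Verb Conj Verb Conj Conj Adj Adj Verb Adj.
Checking: rule 1 ✓; rule 2 ✓; rule 3 ✓.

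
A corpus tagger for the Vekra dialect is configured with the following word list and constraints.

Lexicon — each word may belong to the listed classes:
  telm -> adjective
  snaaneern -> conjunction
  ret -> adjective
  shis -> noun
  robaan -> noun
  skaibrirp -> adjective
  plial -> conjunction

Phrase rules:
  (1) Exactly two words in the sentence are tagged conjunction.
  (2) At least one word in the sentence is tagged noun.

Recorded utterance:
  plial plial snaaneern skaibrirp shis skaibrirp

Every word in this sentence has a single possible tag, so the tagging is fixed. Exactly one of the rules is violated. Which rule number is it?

Fixed tagging: conjunction conjunction conjunction adjective noun adjective.
Applying the rules: R1 violated, R2 holds.
Only rule 1 fails.

1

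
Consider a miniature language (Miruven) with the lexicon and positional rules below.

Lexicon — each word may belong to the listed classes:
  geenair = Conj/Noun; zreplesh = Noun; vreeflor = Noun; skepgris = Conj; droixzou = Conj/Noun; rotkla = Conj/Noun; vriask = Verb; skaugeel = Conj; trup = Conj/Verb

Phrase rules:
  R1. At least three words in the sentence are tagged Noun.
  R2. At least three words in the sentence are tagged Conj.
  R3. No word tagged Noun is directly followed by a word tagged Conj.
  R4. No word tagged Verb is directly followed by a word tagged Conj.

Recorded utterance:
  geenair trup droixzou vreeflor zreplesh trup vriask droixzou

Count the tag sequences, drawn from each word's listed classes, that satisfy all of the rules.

1

Candidates per position — 1:geenair {Conj,Noun}; 2:trup {Conj,Verb}; 3:droixzou {Conj,Noun}; 4:vreeflor {Noun}; 5:zreplesh {Noun}; 6:trup {Conj,Verb}; 7:vriask {Verb}; 8:droixzou {Conj,Noun}.
There are 32 candidate sequences in total.
The sequences that satisfy every rule: Conj Conj Conj Noun Noun Verb Verb Noun.
Count = 1.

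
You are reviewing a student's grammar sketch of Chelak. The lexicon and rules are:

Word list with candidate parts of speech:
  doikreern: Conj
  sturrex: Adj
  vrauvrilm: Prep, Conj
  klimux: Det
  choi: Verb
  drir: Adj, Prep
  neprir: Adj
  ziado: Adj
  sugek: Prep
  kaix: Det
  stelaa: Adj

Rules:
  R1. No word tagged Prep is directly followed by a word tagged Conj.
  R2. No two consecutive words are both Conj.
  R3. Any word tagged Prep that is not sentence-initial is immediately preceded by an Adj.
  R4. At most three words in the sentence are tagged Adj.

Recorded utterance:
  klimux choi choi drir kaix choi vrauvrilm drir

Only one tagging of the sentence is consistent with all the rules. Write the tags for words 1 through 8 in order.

Candidates per position — 1:klimux {Det}; 2:choi {Verb}; 3:choi {Verb}; 4:drir {Adj,Prep}; 5:kaix {Det}; 6:choi {Verb}; 7:vrauvrilm {Prep,Conj}; 8:drir {Adj,Prep}.
Word 4 cannot be Prep — rule 3 would then fail for every completion. It is Adj.
Word 7 cannot be Prep — rule 3 would then fail for every completion. It is Conj.
Word 8 cannot be Prep — rule 3 would then fail for every completion. It is Adj.
That leaves exactly one tagging: Det Verb Verb Adj Det Verb Conj Adj.
Rule-by-rule: rule 1 ok; rule 2 ok; rule 3 ok; rule 4 ok.

Det Verb Verb Adj Det Verb Conj Adj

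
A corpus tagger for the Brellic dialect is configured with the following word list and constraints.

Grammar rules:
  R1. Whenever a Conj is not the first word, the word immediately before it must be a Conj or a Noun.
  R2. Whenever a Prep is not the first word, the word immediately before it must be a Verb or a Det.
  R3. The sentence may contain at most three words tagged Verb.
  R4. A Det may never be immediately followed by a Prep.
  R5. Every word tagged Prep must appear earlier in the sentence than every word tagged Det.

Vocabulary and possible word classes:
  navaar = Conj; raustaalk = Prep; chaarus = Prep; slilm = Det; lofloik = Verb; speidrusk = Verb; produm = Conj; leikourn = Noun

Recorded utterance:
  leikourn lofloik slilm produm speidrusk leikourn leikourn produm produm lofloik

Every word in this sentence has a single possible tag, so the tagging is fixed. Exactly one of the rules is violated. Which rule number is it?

Fixed tagging: Noun Verb Det Conj Verb Noun Noun Conj Conj Verb.
Checking each rule: R1 ✗, R2 ✓, R3 ✓, R4 ✓, R5 ✓.
Only rule 1 fails.

1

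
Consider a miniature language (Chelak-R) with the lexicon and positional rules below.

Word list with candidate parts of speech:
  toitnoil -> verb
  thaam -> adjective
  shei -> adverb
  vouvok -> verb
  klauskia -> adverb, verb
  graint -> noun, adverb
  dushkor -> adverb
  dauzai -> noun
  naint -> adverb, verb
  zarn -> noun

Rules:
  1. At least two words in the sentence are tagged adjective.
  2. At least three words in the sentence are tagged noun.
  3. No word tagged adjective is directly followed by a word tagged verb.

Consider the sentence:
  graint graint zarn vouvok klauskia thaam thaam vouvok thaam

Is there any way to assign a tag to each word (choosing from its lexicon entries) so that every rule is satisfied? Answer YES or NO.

NO

Candidates per position — 1:graint {noun,adverb}; 2:graint {noun,adverb}; 3:zarn {noun}; 4:vouvok {verb}; 5:klauskia {adverb,verb}; 6:thaam {adjective}; 7:thaam {adjective}; 8:vouvok {verb}; 9:thaam {adjective}.
Rule 3 cannot be satisfied by any choice of tags from the lexicon.
So there is no consistent tagging.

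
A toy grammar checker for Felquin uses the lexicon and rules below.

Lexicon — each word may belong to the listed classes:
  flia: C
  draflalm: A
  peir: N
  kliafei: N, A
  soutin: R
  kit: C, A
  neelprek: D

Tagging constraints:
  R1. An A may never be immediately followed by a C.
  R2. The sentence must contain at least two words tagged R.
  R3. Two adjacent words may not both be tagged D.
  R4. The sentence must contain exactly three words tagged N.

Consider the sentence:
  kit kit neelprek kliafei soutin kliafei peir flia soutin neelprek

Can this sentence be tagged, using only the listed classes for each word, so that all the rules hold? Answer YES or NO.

Candidates per position — 1:kit {C,A}; 2:kit {C,A}; 3:neelprek {D}; 4:kliafei {N,A}; 5:soutin {R}; 6:kliafei {N,A}; 7:peir {N}; 8:flia {C}; 9:soutin {R}; 10:neelprek {D}.
One satisfying assignment: A A D N R N N C R D.
Checking: rule 1 ok; rule 2 ok; rule 3 ok; rule 4 ok.

YES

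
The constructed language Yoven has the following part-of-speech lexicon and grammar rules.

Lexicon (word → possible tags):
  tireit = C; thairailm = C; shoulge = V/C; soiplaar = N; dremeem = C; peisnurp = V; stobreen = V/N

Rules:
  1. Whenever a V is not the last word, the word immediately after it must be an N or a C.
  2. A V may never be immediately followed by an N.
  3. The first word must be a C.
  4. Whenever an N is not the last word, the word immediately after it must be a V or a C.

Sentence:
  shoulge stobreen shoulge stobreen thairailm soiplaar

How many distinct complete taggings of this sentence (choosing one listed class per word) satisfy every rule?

4

Candidates per position — 1:shoulge {V,C}; 2:stobreen {V,N}; 3:shoulge {V,C}; 4:stobreen {V,N}; 5:thairailm {C}; 6:soiplaar {N}.
There are 16 candidate sequences in total.
The sequences that satisfy every rule: C V C V C N; C V C N C N; C N C V C N; C N C N C N.
Count = 4.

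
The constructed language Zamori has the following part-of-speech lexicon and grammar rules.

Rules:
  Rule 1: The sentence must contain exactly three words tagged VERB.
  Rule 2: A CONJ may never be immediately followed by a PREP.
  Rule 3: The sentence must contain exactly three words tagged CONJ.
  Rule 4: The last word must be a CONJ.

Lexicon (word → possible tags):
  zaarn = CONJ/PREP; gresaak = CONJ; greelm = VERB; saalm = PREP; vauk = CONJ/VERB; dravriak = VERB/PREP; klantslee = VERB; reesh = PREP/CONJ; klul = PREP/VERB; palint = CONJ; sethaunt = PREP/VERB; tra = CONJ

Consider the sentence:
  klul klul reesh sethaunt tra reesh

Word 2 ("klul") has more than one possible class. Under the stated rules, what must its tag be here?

VERB

Candidates per position — 1:klul {PREP,VERB}; 2:klul {PREP,VERB}; 3:reesh {PREP,CONJ}; 4:sethaunt {PREP,VERB}; 5:tra {CONJ}; 6:reesh {PREP,CONJ}.
At position 1, choosing PREP makes rule 1 impossible to satisfy; hence VERB.
At position 2, choosing PREP makes rule 1 impossible to satisfy; hence VERB.
At position 3, choosing PREP makes rule 3 impossible to satisfy; hence CONJ.
At position 4, choosing PREP makes rule 1 impossible to satisfy; hence VERB.
At position 6, choosing PREP makes rule 2 impossible to satisfy; hence CONJ.
That leaves exactly one tagging: VERB VERB CONJ VERB CONJ CONJ.
Checking: rule 1 satisfied; rule 2 satisfied; rule 3 satisfied; rule 4 satisfied.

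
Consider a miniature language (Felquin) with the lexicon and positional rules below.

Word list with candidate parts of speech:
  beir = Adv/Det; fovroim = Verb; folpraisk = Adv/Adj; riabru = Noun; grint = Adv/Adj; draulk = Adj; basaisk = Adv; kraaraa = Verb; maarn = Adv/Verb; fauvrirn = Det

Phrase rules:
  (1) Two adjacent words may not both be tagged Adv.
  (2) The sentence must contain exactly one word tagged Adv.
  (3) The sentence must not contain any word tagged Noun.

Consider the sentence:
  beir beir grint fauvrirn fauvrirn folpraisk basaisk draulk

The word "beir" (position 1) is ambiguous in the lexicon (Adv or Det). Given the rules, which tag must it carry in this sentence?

Candidates per position — 1:beir {Adv,Det}; 2:beir {Adv,Det}; 3:grint {Adv,Adj}; 4:fauvrirn {Det}; 5:fauvrirn {Det}; 6:folpraisk {Adv,Adj}; 7:basaisk {Adv}; 8:draulk {Adj}.
If word 1 were Adv, no tagging could satisfy rule 2; so word 1 is Det.
If word 2 were Adv, no tagging could satisfy rule 2; so word 2 is Det.
If word 3 were Adv, no tagging could satisfy rule 2; so word 3 is Adj.
If word 6 were Adv, no tagging could satisfy rule 1; so word 6 is Adj.
The only consistent sequence is: Det Det Adj Det Det Adj Adv Adj.
Checking: rule 1 ok; rule 2 ok; rule 3 ok.

Det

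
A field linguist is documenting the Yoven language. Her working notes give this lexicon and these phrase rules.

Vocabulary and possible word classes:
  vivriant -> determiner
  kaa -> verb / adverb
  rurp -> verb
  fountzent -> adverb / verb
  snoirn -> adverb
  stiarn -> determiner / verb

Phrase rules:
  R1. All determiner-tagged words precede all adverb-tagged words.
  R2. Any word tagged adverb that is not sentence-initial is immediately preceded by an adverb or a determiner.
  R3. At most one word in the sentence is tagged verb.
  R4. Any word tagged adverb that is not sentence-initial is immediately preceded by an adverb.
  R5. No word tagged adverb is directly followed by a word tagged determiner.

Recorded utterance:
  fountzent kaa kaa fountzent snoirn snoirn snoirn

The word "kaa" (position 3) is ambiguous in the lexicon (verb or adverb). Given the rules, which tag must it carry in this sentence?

Candidates per position — 1:fountzent {adverb,verb}; 2:kaa {verb,adverb}; 3:kaa {verb,adverb}; 4:fountzent {adverb,verb}; 5:snoirn {adverb}; 6:snoirn {adverb}; 7:snoirn {adverb}.
At position 1, choosing verb makes rule 2 impossible to satisfy; hence adverb.
At position 2, choosing verb makes rule 2 impossible to satisfy; hence adverb.
At position 3, choosing verb makes rule 2 impossible to satisfy; hence adverb.
At position 4, choosing verb makes rule 2 impossible to satisfy; hence adverb.
That leaves exactly one tagging: adverb adverb adverb adverb adverb adverb adverb.
Rule-by-rule: rule 1 ✓; rule 2 ✓; rule 3 ✓; rule 4 ✓; rule 5 ✓.

adverb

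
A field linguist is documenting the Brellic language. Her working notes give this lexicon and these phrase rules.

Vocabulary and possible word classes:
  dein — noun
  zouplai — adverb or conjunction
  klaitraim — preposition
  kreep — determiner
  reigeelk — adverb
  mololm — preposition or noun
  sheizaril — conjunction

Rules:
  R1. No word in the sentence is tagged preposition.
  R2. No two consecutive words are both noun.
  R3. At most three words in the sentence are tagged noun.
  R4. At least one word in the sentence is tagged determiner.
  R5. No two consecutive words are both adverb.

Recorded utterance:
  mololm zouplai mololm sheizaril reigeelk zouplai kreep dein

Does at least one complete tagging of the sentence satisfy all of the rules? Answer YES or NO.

YES

Candidates per position — 1:mololm {preposition,noun}; 2:zouplai {adverb,conjunction}; 3:mololm {preposition,noun}; 4:sheizaril {conjunction}; 5:reigeelk {adverb}; 6:zouplai {adverb,conjunction}; 7:kreep {determiner}; 8:dein {noun}.
One satisfying assignment: noun adverb noun conjunction adverb conjunction determiner noun.
Verifying each rule — rule 1 ✓; rule 2 ✓; rule 3 ✓; rule 4 ✓; rule 5 ✓.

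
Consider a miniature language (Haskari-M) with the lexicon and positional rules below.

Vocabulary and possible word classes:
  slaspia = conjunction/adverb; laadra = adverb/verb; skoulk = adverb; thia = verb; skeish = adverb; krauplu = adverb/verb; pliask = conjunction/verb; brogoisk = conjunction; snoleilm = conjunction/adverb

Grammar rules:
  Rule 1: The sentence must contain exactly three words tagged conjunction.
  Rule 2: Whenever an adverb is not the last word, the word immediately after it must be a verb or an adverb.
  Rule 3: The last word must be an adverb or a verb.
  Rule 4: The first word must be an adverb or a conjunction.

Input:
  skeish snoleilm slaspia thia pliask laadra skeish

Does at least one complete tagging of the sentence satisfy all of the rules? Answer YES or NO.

Candidates per position — 1:skeish {adverb}; 2:snoleilm {conjunction,adverb}; 3:slaspia {conjunction,adverb}; 4:thia {verb}; 5:pliask {conjunction,verb}; 6:laadra {adverb,verb}; 7:skeish {adverb}.
Every candidate sequence violates at least one rule; no consistent tagging exists.

NO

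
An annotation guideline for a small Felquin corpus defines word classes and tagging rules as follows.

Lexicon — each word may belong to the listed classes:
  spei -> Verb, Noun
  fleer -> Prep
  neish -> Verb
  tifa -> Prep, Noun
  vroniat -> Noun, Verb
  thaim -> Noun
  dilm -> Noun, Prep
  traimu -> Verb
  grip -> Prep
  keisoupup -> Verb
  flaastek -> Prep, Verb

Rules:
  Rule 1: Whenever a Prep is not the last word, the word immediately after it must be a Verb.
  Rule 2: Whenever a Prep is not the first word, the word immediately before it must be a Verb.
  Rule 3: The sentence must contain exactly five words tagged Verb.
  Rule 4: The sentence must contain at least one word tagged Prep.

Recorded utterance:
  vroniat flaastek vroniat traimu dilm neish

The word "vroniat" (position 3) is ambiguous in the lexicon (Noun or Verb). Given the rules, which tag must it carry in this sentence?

Candidates per position — 1:vroniat {Noun,Verb}; 2:flaastek {Prep,Verb}; 3:vroniat {Noun,Verb}; 4:traimu {Verb}; 5:dilm {Noun,Prep}; 6:neish {Verb}.
At position 1, choosing Noun makes rule 3 impossible to satisfy; hence Verb.
At position 2, choosing Prep makes rule 3 impossible to satisfy; hence Verb.
At position 3, choosing Noun makes rule 3 impossible to satisfy; hence Verb.
At position 5, choosing Noun makes rule 4 impossible to satisfy; hence Prep.
The unique satisfying tagging is: Verb Verb Verb Verb Prep Verb.
Check: rule 1 ✓; rule 2 ✓; rule 3 ✓; rule 4 ✓.

Verb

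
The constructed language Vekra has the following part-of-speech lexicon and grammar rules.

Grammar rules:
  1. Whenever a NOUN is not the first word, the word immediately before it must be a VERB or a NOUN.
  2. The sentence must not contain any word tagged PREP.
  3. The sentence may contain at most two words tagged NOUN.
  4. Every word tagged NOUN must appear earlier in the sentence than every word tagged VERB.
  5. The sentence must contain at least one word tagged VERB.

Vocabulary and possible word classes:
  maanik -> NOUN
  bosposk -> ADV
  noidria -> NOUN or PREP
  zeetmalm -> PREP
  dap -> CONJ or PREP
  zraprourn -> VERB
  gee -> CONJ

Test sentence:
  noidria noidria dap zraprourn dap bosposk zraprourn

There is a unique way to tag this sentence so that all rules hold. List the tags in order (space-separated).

Candidates per position — 1:noidria {NOUN,PREP}; 2:noidria {NOUN,PREP}; 3:dap {CONJ,PREP}; 4:zraprourn {VERB}; 5:dap {CONJ,PREP}; 6:bosposk {ADV}; 7:zraprourn {VERB}.
Position 1: PREP is ruled out by rule 2; that leaves NOUN.
Position 2: PREP is ruled out by rule 2; that leaves NOUN.
Position 3: PREP is ruled out by rule 2; that leaves CONJ.
Position 5: PREP is ruled out by rule 2; that leaves CONJ.
The unique satisfying tagging is: NOUN NOUN CONJ VERB CONJ ADV VERB.
Verifying each rule — rule 1 holds; rule 2 holds; rule 3 holds; rule 4 holds; rule 5 holds.

NOUN NOUN CONJ VERB CONJ ADV VERB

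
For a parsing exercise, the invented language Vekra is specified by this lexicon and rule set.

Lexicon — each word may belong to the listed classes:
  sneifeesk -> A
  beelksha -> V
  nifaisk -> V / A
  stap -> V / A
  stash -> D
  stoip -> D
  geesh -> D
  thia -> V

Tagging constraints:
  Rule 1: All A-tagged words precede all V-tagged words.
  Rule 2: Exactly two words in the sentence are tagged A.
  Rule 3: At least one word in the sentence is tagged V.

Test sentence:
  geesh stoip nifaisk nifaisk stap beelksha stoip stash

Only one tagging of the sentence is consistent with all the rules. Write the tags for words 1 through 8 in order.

D D A A V V D D

Candidates per position — 1:geesh {D}; 2:stoip {D}; 3:nifaisk {V,A}; 4:nifaisk {V,A}; 5:stap {V,A}; 6:beelksha {V}; 7:stoip {D}; 8:stash {D}.
The remaining ambiguous positions (3, 4, 5) are resolved jointly — only one combination satisfies every rule.
So the tagging must be: D D A A V V D D.
Rule-by-rule: rule 1 holds; rule 2 holds; rule 3 holds.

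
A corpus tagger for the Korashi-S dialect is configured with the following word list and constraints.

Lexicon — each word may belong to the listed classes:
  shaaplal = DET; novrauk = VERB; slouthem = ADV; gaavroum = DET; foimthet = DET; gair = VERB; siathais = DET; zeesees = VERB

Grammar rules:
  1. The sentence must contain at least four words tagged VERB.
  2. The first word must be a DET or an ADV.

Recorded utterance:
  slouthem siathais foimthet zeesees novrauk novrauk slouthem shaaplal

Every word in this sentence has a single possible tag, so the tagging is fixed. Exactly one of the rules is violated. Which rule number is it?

Fixed tagging: ADV DET DET VERB VERB VERB ADV DET.
Rule check: R1 fails, R2 ok.
Only rule 1 fails.

1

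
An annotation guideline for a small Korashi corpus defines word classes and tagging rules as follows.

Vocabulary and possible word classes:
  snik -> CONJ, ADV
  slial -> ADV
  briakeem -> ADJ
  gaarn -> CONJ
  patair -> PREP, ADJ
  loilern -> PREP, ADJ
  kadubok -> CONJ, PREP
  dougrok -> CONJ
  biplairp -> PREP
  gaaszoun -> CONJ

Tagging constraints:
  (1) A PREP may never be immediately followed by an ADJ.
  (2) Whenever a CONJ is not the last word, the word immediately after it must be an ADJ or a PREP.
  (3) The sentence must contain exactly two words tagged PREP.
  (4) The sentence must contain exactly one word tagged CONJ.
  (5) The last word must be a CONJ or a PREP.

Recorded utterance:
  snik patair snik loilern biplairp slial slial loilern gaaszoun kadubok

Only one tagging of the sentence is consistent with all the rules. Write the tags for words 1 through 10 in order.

ADV ADJ ADV ADJ PREP ADV ADV ADJ CONJ PREP

Candidates per position — 1:snik {CONJ,ADV}; 2:patair {PREP,ADJ}; 3:snik {CONJ,ADV}; 4:loilern {PREP,ADJ}; 5:biplairp {PREP}; 6:slial {ADV}; 7:slial {ADV}; 8:loilern {PREP,ADJ}; 9:gaaszoun {CONJ}; 10:kadubok {CONJ,PREP}.
If word 1 were CONJ, no tagging could satisfy rule 4; so word 1 is ADV.
If word 3 were CONJ, no tagging could satisfy rule 4; so word 3 is ADV.
If word 10 were CONJ, no tagging could satisfy rule 2; so word 10 is PREP.
If word 2 were PREP, no tagging could satisfy rule 3; so word 2 is ADJ.
If word 4 were PREP, no tagging could satisfy rule 3; so word 4 is ADJ.
If word 8 were PREP, no tagging could satisfy rule 3; so word 8 is ADJ.
That leaves exactly one tagging: ADV ADJ ADV ADJ PREP ADV ADV ADJ CONJ PREP.
Verifying each rule — rule 1 ✓; rule 2 ✓; rule 3 ✓; rule 4 ✓; rule 5 ✓.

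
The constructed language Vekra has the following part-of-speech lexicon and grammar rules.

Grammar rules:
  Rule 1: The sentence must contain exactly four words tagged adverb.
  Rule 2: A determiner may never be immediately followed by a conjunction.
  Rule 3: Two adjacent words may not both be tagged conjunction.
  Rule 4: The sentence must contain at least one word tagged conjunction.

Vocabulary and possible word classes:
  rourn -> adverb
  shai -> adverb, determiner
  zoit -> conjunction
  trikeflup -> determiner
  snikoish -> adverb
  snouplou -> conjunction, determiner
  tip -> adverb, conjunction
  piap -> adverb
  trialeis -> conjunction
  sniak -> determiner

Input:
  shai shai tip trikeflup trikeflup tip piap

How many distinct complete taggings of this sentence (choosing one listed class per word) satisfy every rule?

Candidates per position — 1:shai {adverb,determiner}; 2:shai {adverb,determiner}; 3:tip {adverb,conjunction}; 4:trikeflup {determiner}; 5:trikeflup {determiner}; 6:tip {adverb,conjunction}; 7:piap {adverb}.
There are 16 candidate sequences in total.
The sequences that satisfy every rule: adverb adverb conjunction determiner determiner adverb adverb.
Count = 1.

1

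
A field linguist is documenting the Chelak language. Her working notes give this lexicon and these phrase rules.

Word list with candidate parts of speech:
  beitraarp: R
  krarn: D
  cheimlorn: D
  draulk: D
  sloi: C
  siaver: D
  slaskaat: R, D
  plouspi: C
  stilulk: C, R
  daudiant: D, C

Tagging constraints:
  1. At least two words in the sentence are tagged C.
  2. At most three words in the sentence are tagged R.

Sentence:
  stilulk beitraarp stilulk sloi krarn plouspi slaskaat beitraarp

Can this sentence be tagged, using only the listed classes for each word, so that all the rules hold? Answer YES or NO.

YES

Candidates per position — 1:stilulk {C,R}; 2:beitraarp {R}; 3:stilulk {C,R}; 4:sloi {C}; 5:krarn {D}; 6:plouspi {C}; 7:slaskaat {R,D}; 8:beitraarp {R}.
One satisfying assignment: C R C C D C R R.
Verifying each rule — rule 1 satisfied; rule 2 satisfied.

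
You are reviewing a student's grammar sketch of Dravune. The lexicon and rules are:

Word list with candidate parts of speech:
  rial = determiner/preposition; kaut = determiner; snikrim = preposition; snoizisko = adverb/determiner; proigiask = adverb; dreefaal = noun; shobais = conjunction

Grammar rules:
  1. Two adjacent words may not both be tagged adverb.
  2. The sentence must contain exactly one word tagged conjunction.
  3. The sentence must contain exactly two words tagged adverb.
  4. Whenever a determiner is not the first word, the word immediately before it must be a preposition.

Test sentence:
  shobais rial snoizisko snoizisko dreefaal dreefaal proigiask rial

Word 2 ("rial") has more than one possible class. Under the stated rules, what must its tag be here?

Candidates per position — 1:shobais {conjunction}; 2:rial {determiner,preposition}; 3:snoizisko {adverb,determiner}; 4:snoizisko {adverb,determiner}; 5:dreefaal {noun}; 6:dreefaal {noun}; 7:proigiask {adverb}; 8:rial {determiner,preposition}.
If word 2 were determiner, no tagging could satisfy rule 4; so word 2 is preposition.
If word 4 were determiner, no tagging could satisfy rule 4; so word 4 is adverb.
If word 8 were determiner, no tagging could satisfy rule 4; so word 8 is preposition.
If word 3 were adverb, no tagging could satisfy rule 1; so word 3 is determiner.
The only consistent sequence is: conjunction preposition determiner adverb noun noun adverb preposition.
Verifying each rule — rule 1 ✓; rule 2 ✓; rule 3 ✓; rule 4 ✓.

preposition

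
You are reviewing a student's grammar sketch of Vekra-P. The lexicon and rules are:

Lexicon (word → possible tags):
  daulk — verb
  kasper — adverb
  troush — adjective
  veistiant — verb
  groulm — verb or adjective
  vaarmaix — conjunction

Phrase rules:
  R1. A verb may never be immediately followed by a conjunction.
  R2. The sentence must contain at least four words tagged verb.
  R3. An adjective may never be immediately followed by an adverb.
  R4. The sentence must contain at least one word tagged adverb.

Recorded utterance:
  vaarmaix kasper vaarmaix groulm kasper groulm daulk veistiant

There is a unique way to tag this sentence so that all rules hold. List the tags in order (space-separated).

conjunction adverb conjunction verb adverb verb verb verb

Candidates per position — 1:vaarmaix {conjunction}; 2:kasper {adverb}; 3:vaarmaix {conjunction}; 4:groulm {verb,adjective}; 5:kasper {adverb}; 6:groulm {verb,adjective}; 7:daulk {verb}; 8:veistiant {verb}.
Word 4 cannot be adjective — rule 2 would then fail for every completion. It is verb.
Word 6 cannot be adjective — rule 2 would then fail for every completion. It is verb.
That leaves exactly one tagging: conjunction adverb conjunction verb adverb verb verb verb.
Verifying each rule — rule 1 holds; rule 2 holds; rule 3 holds; rule 4 holds.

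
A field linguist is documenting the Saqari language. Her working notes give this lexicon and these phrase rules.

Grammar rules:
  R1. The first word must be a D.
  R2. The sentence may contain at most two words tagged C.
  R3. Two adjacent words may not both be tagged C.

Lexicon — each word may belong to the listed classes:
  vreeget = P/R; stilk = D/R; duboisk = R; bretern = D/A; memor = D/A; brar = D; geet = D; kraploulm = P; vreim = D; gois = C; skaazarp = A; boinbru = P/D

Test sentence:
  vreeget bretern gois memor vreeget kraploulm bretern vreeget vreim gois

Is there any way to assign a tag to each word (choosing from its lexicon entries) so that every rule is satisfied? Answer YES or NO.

Candidates per position — 1:vreeget {P,R}; 2:bretern {D,A}; 3:gois {C}; 4:memor {D,A}; 5:vreeget {P,R}; 6:kraploulm {P}; 7:bretern {D,A}; 8:vreeget {P,R}; 9:vreim {D}; 10:gois {C}.
Rule 1 cannot be satisfied by any choice of tags from the lexicon.
So there is no consistent tagging.

NO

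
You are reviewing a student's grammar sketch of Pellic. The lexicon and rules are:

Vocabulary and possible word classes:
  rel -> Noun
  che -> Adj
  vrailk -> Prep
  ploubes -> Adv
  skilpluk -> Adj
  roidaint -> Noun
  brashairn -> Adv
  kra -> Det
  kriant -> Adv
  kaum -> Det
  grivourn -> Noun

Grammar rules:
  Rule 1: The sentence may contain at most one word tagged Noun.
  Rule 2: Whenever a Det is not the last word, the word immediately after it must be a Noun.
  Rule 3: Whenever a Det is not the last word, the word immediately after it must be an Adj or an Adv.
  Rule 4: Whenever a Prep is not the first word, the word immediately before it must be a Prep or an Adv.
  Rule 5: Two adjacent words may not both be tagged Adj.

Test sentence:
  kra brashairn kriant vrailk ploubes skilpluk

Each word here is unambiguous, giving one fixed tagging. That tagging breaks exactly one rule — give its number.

2

Fixed tagging: Det Adv Adv Prep Adv Adj.
Checking each rule: R1 holds, R2 violated, R3 holds, R4 holds, R5 holds.
Only rule 2 fails.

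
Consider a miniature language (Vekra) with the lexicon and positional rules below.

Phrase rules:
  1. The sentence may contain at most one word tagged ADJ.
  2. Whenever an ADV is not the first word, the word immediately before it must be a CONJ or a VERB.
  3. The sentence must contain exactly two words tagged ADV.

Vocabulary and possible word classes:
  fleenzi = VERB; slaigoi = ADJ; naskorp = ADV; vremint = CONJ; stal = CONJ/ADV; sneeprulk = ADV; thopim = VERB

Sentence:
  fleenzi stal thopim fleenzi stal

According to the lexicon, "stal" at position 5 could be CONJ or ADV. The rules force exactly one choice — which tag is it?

Candidates per position — 1:fleenzi {VERB}; 2:stal {CONJ,ADV}; 3:thopim {VERB}; 4:fleenzi {VERB}; 5:stal {CONJ,ADV}.
Position 2: tagging it CONJ would leave rule 3 unsatisfiable, so it must be ADV.
Position 5: tagging it CONJ would leave rule 3 unsatisfiable, so it must be ADV.
That leaves exactly one tagging: VERB ADV VERB VERB ADV.
Verifying each rule — rule 1 ok; rule 2 ok; rule 3 ok.

ADV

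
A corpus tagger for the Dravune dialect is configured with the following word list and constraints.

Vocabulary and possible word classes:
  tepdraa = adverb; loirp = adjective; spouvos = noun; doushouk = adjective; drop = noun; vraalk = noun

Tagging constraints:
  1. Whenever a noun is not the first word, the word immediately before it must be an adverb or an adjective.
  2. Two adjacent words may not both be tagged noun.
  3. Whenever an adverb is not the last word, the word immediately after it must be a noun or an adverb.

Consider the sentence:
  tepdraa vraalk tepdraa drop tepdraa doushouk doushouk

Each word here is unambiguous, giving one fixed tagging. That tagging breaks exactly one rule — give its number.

Fixed tagging: adverb noun adverb noun adverb adjective adjective.
Checking each rule: R1 holds, R2 holds, R3 violated.
Only rule 3 fails.

3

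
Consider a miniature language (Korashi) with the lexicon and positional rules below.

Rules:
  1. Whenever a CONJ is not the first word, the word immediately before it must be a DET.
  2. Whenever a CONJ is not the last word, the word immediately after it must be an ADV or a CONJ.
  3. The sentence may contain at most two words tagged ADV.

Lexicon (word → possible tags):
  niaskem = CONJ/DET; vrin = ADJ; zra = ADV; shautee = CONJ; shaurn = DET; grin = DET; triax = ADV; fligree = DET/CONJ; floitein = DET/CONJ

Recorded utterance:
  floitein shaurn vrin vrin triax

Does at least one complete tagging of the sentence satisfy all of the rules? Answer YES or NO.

Candidates per position — 1:floitein {DET,CONJ}; 2:shaurn {DET}; 3:vrin {ADJ}; 4:vrin {ADJ}; 5:triax {ADV}.
One satisfying assignment: DET DET ADJ ADJ ADV.
Check: rule 1 satisfied; rule 2 satisfied; rule 3 satisfied.

YES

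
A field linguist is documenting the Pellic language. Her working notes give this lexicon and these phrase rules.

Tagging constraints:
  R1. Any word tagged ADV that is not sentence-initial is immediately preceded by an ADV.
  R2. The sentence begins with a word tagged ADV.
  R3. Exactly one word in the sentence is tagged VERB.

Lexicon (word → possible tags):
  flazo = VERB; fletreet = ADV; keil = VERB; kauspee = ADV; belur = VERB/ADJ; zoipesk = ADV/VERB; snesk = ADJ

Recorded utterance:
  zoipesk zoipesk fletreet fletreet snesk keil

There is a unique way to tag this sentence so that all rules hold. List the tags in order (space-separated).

Candidates per position — 1:zoipesk {ADV,VERB}; 2:zoipesk {ADV,VERB}; 3:fletreet {ADV}; 4:fletreet {ADV}; 5:snesk {ADJ}; 6:keil {VERB}.
At position 1, choosing VERB makes rule 1 impossible to satisfy; hence ADV.
At position 2, choosing VERB makes rule 1 impossible to satisfy; hence ADV.
That leaves exactly one tagging: ADV ADV ADV ADV ADJ VERB.
Check: rule 1 satisfied; rule 2 satisfied; rule 3 satisfied.

ADV ADV ADV ADV ADJ VERB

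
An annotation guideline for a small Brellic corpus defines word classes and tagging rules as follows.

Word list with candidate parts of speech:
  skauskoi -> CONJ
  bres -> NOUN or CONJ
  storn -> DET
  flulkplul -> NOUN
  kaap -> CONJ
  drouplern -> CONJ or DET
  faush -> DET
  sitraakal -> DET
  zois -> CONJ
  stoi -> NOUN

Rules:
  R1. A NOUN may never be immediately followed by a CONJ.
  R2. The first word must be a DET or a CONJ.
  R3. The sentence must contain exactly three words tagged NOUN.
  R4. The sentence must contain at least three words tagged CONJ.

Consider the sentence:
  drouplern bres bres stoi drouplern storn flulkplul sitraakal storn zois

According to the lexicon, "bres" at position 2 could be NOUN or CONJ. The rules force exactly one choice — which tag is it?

Candidates per position — 1:drouplern {CONJ,DET}; 2:bres {NOUN,CONJ}; 3:bres {NOUN,CONJ}; 4:stoi {NOUN}; 5:drouplern {CONJ,DET}; 6:storn {DET}; 7:flulkplul {NOUN}; 8:sitraakal {DET}; 9:storn {DET}; 10:zois {CONJ}.
At position 5, choosing CONJ makes rule 1 impossible to satisfy; hence DET.
Position 2: the remaining choice is settled jointly with positions 1, 3 — only CONJ at position 2 is part of a tagging that satisfies every rule.
So the tagging must be: CONJ CONJ NOUN NOUN DET DET NOUN DET DET CONJ.
Checking: rule 1 holds; rule 2 holds; rule 3 holds; rule 4 holds.

CONJ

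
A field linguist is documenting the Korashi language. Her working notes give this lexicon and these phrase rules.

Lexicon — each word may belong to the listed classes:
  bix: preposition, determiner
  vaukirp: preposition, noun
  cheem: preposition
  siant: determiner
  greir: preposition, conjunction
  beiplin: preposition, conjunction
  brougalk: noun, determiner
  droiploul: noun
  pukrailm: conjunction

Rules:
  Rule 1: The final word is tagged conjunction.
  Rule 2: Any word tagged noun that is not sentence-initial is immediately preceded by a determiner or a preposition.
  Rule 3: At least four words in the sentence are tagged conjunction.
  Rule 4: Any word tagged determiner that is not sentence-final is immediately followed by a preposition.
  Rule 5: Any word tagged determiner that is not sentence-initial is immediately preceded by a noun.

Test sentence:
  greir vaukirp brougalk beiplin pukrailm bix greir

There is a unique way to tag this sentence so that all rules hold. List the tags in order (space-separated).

conjunction preposition noun conjunction conjunction preposition conjunction

Candidates per position — 1:greir {preposition,conjunction}; 2:vaukirp {preposition,noun}; 3:brougalk {noun,determiner}; 4:beiplin {preposition,conjunction}; 5:pukrailm {conjunction}; 6:bix {preposition,determiner}; 7:greir {preposition,conjunction}.
At position 1, choosing preposition makes rule 3 impossible to satisfy; hence conjunction.
At position 2, choosing noun makes rule 2 impossible to satisfy; hence preposition.
At position 3, choosing determiner makes rule 5 impossible to satisfy; hence noun.
At position 4, choosing preposition makes rule 3 impossible to satisfy; hence conjunction.
At position 6, choosing determiner makes rule 5 impossible to satisfy; hence preposition.
At position 7, choosing preposition makes rule 1 impossible to satisfy; hence conjunction.
The unique satisfying tagging is: conjunction preposition noun conjunction conjunction preposition conjunction.
Rule-by-rule: rule 1 satisfied; rule 2 satisfied; rule 3 satisfied; rule 4 satisfied; rule 5 satisfied.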